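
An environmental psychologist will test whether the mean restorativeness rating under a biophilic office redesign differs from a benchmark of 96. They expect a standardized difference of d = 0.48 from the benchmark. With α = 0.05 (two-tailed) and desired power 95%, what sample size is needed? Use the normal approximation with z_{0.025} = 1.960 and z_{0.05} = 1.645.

n = 57

For a one-sample test: n = ((z_{α/2} + z_β) / d)².
z_{α/2} + z_β = 1.960 + 1.645 = 3.605.
n = (3.605 / 0.48)² = 7.510² = 56.41.
Round up.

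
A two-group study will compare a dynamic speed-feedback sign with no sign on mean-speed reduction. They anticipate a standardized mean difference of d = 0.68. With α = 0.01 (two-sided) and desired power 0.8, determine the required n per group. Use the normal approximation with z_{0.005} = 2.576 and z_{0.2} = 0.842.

n = 51 per group

For two independent groups with equal n: n = 2·((z_{α/2} + z_β) / d)².
z_{α/2} + z_β = 2.576 + 0.842 = 3.418.
n = 2 × (3.418 / 0.68)² = 2 × 5.026² = 2 × 25.27 = 50.5.
Round up to the next whole participant.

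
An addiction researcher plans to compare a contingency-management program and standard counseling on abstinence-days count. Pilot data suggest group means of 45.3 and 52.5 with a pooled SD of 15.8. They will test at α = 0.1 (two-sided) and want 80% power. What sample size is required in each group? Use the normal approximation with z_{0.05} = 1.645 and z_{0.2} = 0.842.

Cohen's d = |M₁ − M₂| / SD_pooled = |45.3 − 52.5| / 15.8 = 7.2 / 15.8 = 0.456.
For two independent groups with equal n: n = 2·((z_{α/2} + z_β) / d)².
z_{α/2} + z_β = 1.645 + 0.842 = 2.487.
n = 2 × (2.487 / 0.456)² = 2 × 5.454² = 2 × 29.75 = 59.5.
Round up to the next whole participant.

n = 60 per group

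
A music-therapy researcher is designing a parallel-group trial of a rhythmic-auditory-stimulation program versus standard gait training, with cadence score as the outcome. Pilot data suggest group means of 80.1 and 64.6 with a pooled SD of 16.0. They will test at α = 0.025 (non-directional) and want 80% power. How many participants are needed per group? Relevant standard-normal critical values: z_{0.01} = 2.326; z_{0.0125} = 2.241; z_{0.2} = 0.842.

n = 21 per group

Cohen's d = |M₁ − M₂| / SD_pooled = |80.1 − 64.6| / 16.0 = 15.5 / 16.0 = 0.969.
For two independent groups with equal n: n = 2·((z_{α/2} + z_β) / d)².
z_{α/2} + z_β = 2.241 + 0.842 = 3.083.
n = 2 × (3.083 / 0.969)² = 2 × 3.182² = 2 × 10.12 = 20.2.
Round up to the next whole participant.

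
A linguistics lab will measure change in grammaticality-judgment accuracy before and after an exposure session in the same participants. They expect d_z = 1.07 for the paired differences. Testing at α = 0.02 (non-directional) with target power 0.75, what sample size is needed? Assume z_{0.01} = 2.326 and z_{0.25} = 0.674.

For a paired (one-sample on differences) test: n = ((z_{α/2} + z_β) / d)².
z_{α/2} + z_β = 2.326 + 0.674 = 3.000.
n = (3.000 / 1.07)² = 2.804² = 7.86.
Round up.

n = 8 pairs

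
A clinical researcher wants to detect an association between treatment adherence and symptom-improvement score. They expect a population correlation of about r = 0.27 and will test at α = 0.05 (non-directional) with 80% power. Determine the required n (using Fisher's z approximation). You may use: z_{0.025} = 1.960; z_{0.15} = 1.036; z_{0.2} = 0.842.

n = 106

Fisher's z: C = ½·ln((1+r)/(1−r)) = ½·ln(1.7397) = 0.2769.
n = ((z_{α/2} + z_β)/C)² + 3.
(1.960 + 0.842) / 0.2769 = 2.802 / 0.2769 = 10.119.
n = 10.119² + 3 = 102.40 + 3 = 105.4.
Round up.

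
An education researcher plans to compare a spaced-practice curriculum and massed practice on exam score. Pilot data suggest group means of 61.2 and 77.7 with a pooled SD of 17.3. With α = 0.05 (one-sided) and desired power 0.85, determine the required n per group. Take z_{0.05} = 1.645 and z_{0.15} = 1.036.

Cohen's d = |M₁ − M₂| / SD_pooled = |61.2 − 77.7| / 17.3 = 16.5 / 17.3 = 0.954.
For two independent groups with equal n: n = 2·((z_{α} + z_β) / d)².
z_{α} + z_β = 1.645 + 1.036 = 2.681.
n = 2 × (2.681 / 0.954)² = 2 × 2.810² = 2 × 7.90 = 15.8.
Round up to the next whole participant.

n = 16 per group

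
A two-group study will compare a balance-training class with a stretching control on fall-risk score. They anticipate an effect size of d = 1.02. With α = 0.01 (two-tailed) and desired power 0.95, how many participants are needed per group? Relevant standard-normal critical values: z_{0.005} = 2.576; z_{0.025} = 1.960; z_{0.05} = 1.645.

n = 35 per group

For two independent groups with equal n: n = 2·((z_{α/2} + z_β) / d)².
z_{α/2} + z_β = 2.576 + 1.645 = 4.221.
n = 2 × (4.221 / 1.02)² = 2 × 4.138² = 2 × 17.12 = 34.2.
Round up to the next whole participant.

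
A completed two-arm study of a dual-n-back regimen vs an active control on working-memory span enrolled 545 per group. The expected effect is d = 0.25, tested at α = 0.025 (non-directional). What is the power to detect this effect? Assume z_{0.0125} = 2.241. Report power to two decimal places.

For two equal groups, power = Φ(d·√(n/2) − z_{α/2}).
d·√(n/2) = 0.25 × √(545/2) = 0.25 × 16.508 = 4.127.
z_β = 4.127 − 2.241 = 1.886.
Power = Φ(1.886) = 0.970.

power ≈ 0.97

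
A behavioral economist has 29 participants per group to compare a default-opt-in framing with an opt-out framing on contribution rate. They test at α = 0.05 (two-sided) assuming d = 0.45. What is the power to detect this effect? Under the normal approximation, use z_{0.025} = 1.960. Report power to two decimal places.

power ≈ 0.40

For two equal groups, power = Φ(d·√(n/2) − z_{α/2}).
d·√(n/2) = 0.45 × √(29/2) = 0.45 × 3.808 = 1.714.
z_β = 1.714 − 1.960 = -0.246.
Power = Φ(-0.246) = 0.403.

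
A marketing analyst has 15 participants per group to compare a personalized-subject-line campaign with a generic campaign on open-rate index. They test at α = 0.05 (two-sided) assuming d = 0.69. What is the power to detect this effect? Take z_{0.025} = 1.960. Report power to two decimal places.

For two equal groups, power = Φ(d·√(n/2) − z_{α/2}).
d·√(n/2) = 0.69 × √(15/2) = 0.69 × 2.739 = 1.890.
z_β = 1.890 − 1.960 = -0.070.
Power = Φ(-0.070) = 0.472.

power ≈ 0.47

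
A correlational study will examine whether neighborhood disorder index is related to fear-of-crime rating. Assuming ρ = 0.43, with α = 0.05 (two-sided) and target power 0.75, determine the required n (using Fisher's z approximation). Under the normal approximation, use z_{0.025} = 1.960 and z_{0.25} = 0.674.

Fisher's z: C = ½·ln((1+r)/(1−r)) = ½·ln(2.5088) = 0.4599.
n = ((z_{α/2} + z_β)/C)² + 3.
(1.960 + 0.674) / 0.4599 = 2.634 / 0.4599 = 5.727.
n = 5.727² + 3 = 32.80 + 3 = 35.8.
Round up.

n = 36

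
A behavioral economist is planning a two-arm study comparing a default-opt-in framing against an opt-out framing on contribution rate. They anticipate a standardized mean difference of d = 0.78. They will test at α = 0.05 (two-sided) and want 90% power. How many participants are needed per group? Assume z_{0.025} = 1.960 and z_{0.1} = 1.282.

For two independent groups with equal n: n = 2·((z_{α/2} + z_β) / d)².
z_{α/2} + z_β = 1.960 + 1.282 = 3.242.
n = 2 × (3.242 / 0.78)² = 2 × 4.156² = 2 × 17.28 = 34.6.
Round up to the next whole participant.

n = 35 per group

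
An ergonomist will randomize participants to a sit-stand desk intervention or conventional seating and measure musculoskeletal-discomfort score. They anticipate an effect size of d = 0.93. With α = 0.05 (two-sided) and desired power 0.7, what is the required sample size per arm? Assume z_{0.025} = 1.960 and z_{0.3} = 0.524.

For two independent groups with equal n: n = 2·((z_{α/2} + z_β) / d)².
z_{α/2} + z_β = 1.960 + 0.524 = 2.484.
n = 2 × (2.484 / 0.93)² = 2 × 2.671² = 2 × 7.13 = 14.3.
Round up to the next whole participant.

n = 15 per group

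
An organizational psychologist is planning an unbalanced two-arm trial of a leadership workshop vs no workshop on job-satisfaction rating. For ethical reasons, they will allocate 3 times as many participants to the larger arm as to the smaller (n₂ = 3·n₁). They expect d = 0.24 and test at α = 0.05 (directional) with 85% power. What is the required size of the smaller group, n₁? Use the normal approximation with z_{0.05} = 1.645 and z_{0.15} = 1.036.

With allocation ratio k = n₂/n₁ = 3, Var(x̄₁−x̄₂) = σ²(1/n₁ + 1/(k·n₁)) = σ²·(k+1)/(k·n₁).
So n₁ = (1 + 1/k)·((z_{α} + z_β)/d)² = 1.333 × (2.681/0.24)².
n₁ = 1.333 × 124.79 = 166.4.
Round up: n₁ = 167, giving n₂ = 3 × 167 = 501.

n₁ = 167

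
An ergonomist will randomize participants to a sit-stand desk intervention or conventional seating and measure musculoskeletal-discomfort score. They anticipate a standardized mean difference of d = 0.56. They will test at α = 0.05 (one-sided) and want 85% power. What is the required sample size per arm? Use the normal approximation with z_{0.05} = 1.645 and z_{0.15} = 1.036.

n = 46 per group

For two independent groups with equal n: n = 2·((z_{α} + z_β) / d)².
z_{α} + z_β = 1.645 + 1.036 = 2.681.
n = 2 × (2.681 / 0.56)² = 2 × 4.787² = 2 × 22.92 = 45.8.
Round up to the next whole participant.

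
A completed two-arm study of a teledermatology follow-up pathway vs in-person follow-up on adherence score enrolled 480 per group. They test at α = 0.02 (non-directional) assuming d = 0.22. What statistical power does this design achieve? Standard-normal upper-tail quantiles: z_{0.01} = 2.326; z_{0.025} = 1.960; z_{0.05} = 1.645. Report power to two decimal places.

power ≈ 0.86

For two equal groups, power = Φ(d·√(n/2) − z_{α/2}).
d·√(n/2) = 0.22 × √(480/2) = 0.22 × 15.492 = 3.408.
z_β = 3.408 − 2.326 = 1.082.
Power = Φ(1.082) = 0.860.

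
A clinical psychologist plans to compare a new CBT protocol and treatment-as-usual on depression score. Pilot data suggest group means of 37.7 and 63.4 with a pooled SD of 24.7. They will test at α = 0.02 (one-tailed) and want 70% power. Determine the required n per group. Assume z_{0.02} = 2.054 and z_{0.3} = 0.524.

n = 13 per group

Cohen's d = |M₁ − M₂| / SD_pooled = |37.7 − 63.4| / 24.7 = 25.7 / 24.7 = 1.040.
For two independent groups with equal n: n = 2·((z_{α} + z_β) / d)².
z_{α} + z_β = 2.054 + 0.524 = 2.578.
n = 2 × (2.578 / 1.040)² = 2 × 2.479² = 2 × 6.14 = 12.3.
Round up to the next whole participant.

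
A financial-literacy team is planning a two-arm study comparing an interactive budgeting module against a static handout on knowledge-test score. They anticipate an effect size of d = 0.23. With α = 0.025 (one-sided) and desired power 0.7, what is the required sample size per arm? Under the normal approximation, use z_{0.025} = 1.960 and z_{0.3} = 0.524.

n = 234 per group

For two independent groups with equal n: n = 2·((z_{α} + z_β) / d)².
z_{α} + z_β = 1.960 + 0.524 = 2.484.
n = 2 × (2.484 / 0.23)² = 2 × 10.800² = 2 × 116.64 = 233.3.
Round up to the next whole participant.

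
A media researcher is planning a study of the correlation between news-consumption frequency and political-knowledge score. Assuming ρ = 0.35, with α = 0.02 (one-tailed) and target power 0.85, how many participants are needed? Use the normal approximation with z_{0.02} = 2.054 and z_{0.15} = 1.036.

Fisher's z: C = ½·ln((1+r)/(1−r)) = ½·ln(2.0769) = 0.3654.
n = ((z_{α} + z_β)/C)² + 3.
(2.054 + 1.036) / 0.3654 = 3.090 / 0.3654 = 8.456.
n = 8.456² + 3 = 71.51 + 3 = 74.5.
Round up.

n = 75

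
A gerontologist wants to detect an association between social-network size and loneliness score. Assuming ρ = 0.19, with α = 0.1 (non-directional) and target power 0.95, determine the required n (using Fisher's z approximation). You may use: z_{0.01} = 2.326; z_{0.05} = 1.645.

Fisher's z: C = ½·ln((1+r)/(1−r)) = ½·ln(1.4691) = 0.1923.
n = ((z_{α/2} + z_β)/C)² + 3.
(1.645 + 1.645) / 0.1923 = 3.290 / 0.1923 = 17.109.
n = 17.109² + 3 = 292.71 + 3 = 295.7.
Round up.

n = 296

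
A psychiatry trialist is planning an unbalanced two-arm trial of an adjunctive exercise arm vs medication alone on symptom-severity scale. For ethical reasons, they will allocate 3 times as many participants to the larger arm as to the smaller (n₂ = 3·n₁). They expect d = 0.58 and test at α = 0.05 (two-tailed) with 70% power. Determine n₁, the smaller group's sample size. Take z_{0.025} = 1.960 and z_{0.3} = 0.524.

With allocation ratio k = n₂/n₁ = 3, Var(x̄₁−x̄₂) = σ²(1/n₁ + 1/(k·n₁)) = σ²·(k+1)/(k·n₁).
So n₁ = (1 + 1/k)·((z_{α/2} + z_β)/d)² = 1.333 × (2.484/0.58)².
n₁ = 1.333 × 18.34 = 24.5.
Round up: n₁ = 25, giving n₂ = 3 × 25 = 75.

n₁ = 25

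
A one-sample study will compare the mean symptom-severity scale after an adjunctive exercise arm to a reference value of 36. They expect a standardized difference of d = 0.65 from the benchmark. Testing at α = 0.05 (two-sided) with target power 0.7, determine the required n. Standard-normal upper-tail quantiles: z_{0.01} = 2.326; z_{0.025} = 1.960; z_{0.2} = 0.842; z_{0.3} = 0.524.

For a one-sample test: n = ((z_{α/2} + z_β) / d)².
z_{α/2} + z_β = 1.960 + 0.524 = 2.484.
n = (2.484 / 0.65)² = 3.822² = 14.60.
Round up.

n = 15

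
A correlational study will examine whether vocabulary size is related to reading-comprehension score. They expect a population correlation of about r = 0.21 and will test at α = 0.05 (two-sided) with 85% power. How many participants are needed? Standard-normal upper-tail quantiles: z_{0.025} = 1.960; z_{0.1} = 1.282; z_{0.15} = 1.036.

n = 201

Fisher's z: C = ½·ln((1+r)/(1−r)) = ½·ln(1.5316) = 0.2132.
n = ((z_{α/2} + z_β)/C)² + 3.
(1.960 + 1.036) / 0.2132 = 2.996 / 0.2132 = 14.053.
n = 14.053² + 3 = 197.47 + 3 = 200.5.
Round up.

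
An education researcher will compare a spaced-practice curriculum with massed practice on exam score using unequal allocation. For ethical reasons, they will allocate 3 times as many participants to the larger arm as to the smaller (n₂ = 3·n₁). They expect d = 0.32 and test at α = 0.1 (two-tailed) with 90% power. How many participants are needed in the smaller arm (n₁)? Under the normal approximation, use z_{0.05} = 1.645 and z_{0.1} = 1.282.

With allocation ratio k = n₂/n₁ = 3, Var(x̄₁−x̄₂) = σ²(1/n₁ + 1/(k·n₁)) = σ²·(k+1)/(k·n₁).
So n₁ = (1 + 1/k)·((z_{α/2} + z_β)/d)² = 1.333 × (2.927/0.32)².
n₁ = 1.333 × 83.67 = 111.6.
Round up: n₁ = 112, giving n₂ = 3 × 112 = 336.

n₁ = 112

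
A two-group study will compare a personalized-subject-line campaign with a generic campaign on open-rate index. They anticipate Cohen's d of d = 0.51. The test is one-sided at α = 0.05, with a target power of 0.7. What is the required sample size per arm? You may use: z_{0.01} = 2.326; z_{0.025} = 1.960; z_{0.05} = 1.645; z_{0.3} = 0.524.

n = 37 per group

For two independent groups with equal n: n = 2·((z_{α} + z_β) / d)².
z_{α} + z_β = 1.645 + 0.524 = 2.169.
n = 2 × (2.169 / 0.51)² = 2 × 4.253² = 2 × 18.09 = 36.2.
Round up to the next whole participant.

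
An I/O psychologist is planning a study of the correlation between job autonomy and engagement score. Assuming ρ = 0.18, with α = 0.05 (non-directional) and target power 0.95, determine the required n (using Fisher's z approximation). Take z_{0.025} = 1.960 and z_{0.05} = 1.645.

n = 396

Fisher's z: C = ½·ln((1+r)/(1−r)) = ½·ln(1.4390) = 0.1820.
n = ((z_{α/2} + z_β)/C)² + 3.
(1.960 + 1.645) / 0.1820 = 3.605 / 0.1820 = 19.808.
n = 19.808² + 3 = 392.34 + 3 = 395.3.
Round up.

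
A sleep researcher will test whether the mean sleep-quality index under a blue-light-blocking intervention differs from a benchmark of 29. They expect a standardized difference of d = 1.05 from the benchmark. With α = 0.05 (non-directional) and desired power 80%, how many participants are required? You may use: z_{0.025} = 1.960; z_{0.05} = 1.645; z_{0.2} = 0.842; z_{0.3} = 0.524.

n = 8

For a one-sample test: n = ((z_{α/2} + z_β) / d)².
z_{α/2} + z_β = 1.960 + 0.842 = 2.802.
n = (2.802 / 1.05)² = 2.669² = 7.12.
Round up.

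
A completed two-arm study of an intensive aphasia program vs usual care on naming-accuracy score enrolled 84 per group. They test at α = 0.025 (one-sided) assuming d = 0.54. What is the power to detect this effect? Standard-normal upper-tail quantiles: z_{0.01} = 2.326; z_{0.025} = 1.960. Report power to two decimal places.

For two equal groups, power = Φ(d·√(n/2) − z_{α}).
d·√(n/2) = 0.54 × √(84/2) = 0.54 × 6.481 = 3.500.
z_β = 3.500 − 1.960 = 1.540.
Power = Φ(1.540) = 0.938.

power ≈ 0.94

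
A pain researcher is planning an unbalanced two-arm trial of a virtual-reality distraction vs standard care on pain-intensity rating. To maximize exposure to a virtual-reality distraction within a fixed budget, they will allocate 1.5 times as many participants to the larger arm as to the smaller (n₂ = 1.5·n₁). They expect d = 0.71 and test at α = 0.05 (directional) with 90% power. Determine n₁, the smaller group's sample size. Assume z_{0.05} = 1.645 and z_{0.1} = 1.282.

n₁ = 29

With allocation ratio k = n₂/n₁ = 1.5, Var(x̄₁−x̄₂) = σ²(1/n₁ + 1/(k·n₁)) = σ²·(k+1)/(k·n₁).
So n₁ = (1 + 1/k)·((z_{α} + z_β)/d)² = 1.667 × (2.927/0.71)².
n₁ = 1.667 × 17.00 = 28.3.
Round up: n₁ = 29, giving n₂ = ⌈1.5 × 29⌉ = ⌈43.5⌉ = 44.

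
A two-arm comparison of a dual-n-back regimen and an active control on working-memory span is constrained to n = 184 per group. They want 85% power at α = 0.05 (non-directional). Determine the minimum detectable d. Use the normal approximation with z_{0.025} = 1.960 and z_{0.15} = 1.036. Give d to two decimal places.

d_min ≈ 0.31

For two independent groups of n = 184 each: d_min = (z_{α/2} + z_β)·√(2/n).
z-sum = 1.960 + 1.036 = 2.996.
d_min = 2.996 × √(2/184) = 2.996 × 0.1043 = 0.312.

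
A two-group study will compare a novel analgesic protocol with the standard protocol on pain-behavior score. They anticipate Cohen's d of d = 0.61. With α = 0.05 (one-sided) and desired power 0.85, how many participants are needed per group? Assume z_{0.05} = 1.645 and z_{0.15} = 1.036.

n = 39 per group

For two independent groups with equal n: n = 2·((z_{α} + z_β) / d)².
z_{α} + z_β = 1.645 + 1.036 = 2.681.
n = 2 × (2.681 / 0.61)² = 2 × 4.395² = 2 × 19.32 = 38.6.
Round up to the next whole participant.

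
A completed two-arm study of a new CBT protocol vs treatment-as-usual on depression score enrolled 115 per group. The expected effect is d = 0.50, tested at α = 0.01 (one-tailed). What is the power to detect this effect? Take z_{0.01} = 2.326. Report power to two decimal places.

For two equal groups, power = Φ(d·√(n/2) − z_{α}).
d·√(n/2) = 0.50 × √(115/2) = 0.50 × 7.583 = 3.791.
z_β = 3.791 − 2.326 = 1.465.
Power = Φ(1.465) = 0.929.

power ≈ 0.93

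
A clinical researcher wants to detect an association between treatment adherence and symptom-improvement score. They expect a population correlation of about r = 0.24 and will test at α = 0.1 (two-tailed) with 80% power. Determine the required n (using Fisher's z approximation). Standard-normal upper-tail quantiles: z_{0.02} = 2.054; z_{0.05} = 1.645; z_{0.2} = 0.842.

n = 107

Fisher's z: C = ½·ln((1+r)/(1−r)) = ½·ln(1.6316) = 0.2448.
n = ((z_{α/2} + z_β)/C)² + 3.
(1.645 + 0.842) / 0.2448 = 2.487 / 0.2448 = 10.159.
n = 10.159² + 3 = 103.21 + 3 = 106.2.
Round up.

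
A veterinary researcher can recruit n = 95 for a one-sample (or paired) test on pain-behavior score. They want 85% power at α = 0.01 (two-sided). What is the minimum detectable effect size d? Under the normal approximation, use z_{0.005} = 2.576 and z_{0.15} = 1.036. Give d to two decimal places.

For a single sample (or paired design) of n = 95: d_min = (z_{α/2} + z_β)/√n.
z-sum = 2.576 + 1.036 = 3.612.
d_min = 3.612 / √95 = 3.612 / 9.747 = 0.371.

d_min ≈ 0.37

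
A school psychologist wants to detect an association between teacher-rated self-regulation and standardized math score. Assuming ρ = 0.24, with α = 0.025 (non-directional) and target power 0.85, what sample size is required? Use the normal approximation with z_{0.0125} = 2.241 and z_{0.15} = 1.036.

Fisher's z: C = ½·ln((1+r)/(1−r)) = ½·ln(1.6316) = 0.2448.
n = ((z_{α/2} + z_β)/C)² + 3.
(2.241 + 1.036) / 0.2448 = 3.277 / 0.2448 = 13.386.
n = 13.386² + 3 = 179.20 + 3 = 182.2.
Round up.

n = 183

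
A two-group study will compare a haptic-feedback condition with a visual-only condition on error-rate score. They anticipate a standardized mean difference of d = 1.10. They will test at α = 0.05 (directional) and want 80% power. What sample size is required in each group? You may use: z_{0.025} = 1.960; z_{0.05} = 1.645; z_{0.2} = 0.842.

n = 11 per group

For two independent groups with equal n: n = 2·((z_{α} + z_β) / d)².
z_{α} + z_β = 1.645 + 0.842 = 2.487.
n = 2 × (2.487 / 1.10)² = 2 × 2.261² = 2 × 5.11 = 10.2.
Round up to the next whole participant.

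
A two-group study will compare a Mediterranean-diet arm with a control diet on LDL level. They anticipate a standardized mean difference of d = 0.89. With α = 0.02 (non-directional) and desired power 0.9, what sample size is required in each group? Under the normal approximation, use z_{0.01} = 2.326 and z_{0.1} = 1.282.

For two independent groups with equal n: n = 2·((z_{α/2} + z_β) / d)².
z_{α/2} + z_β = 2.326 + 1.282 = 3.608.
n = 2 × (3.608 / 0.89)² = 2 × 4.054² = 2 × 16.43 = 32.9.
Round up to the next whole participant.

n = 33 per group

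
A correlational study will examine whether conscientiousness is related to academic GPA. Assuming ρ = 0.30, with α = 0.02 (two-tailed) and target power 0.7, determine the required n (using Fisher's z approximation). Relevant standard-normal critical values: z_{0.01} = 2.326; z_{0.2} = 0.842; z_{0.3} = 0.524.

n = 88

Fisher's z: C = ½·ln((1+r)/(1−r)) = ½·ln(1.8571) = 0.3095.
n = ((z_{α/2} + z_β)/C)² + 3.
(2.326 + 0.524) / 0.3095 = 2.850 / 0.3095 = 9.208.
n = 9.208² + 3 = 84.79 + 3 = 87.8.
Round up.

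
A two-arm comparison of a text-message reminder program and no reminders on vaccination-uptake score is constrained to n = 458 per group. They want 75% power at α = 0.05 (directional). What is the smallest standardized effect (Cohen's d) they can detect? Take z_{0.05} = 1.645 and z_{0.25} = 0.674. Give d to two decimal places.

For two independent groups of n = 458 each: d_min = (z_{α} + z_β)·√(2/n).
z-sum = 1.645 + 0.674 = 2.319.
d_min = 2.319 × √(2/458) = 2.319 × 0.0661 = 0.153.

d_min ≈ 0.15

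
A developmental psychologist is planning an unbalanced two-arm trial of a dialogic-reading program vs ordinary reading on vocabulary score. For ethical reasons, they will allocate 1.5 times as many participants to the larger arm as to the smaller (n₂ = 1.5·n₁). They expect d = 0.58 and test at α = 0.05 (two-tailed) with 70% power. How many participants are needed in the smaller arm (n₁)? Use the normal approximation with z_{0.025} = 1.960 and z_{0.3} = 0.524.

n₁ = 31

With allocation ratio k = n₂/n₁ = 1.5, Var(x̄₁−x̄₂) = σ²(1/n₁ + 1/(k·n₁)) = σ²·(k+1)/(k·n₁).
So n₁ = (1 + 1/k)·((z_{α/2} + z_β)/d)² = 1.667 × (2.484/0.58)².
n₁ = 1.667 × 18.34 = 30.6.
Round up: n₁ = 31, giving n₂ = ⌈1.5 × 31⌉ = ⌈46.5⌉ = 47.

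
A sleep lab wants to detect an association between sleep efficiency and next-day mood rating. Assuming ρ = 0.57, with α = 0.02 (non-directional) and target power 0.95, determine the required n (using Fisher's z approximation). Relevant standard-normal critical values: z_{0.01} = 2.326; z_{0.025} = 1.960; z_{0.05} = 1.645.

n = 41

Fisher's z: C = ½·ln((1+r)/(1−r)) = ½·ln(3.6512) = 0.6475.
n = ((z_{α/2} + z_β)/C)² + 3.
(2.326 + 1.645) / 0.6475 = 3.971 / 0.6475 = 6.133.
n = 6.133² + 3 = 37.61 + 3 = 40.6.
Round up.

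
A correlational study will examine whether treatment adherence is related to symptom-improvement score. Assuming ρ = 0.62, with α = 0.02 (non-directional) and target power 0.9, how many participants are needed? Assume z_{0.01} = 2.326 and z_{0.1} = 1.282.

Fisher's z: C = ½·ln((1+r)/(1−r)) = ½·ln(4.2632) = 0.7250.
n = ((z_{α/2} + z_β)/C)² + 3.
(2.326 + 1.282) / 0.7250 = 3.608 / 0.7250 = 4.977.
n = 4.977² + 3 = 24.77 + 3 = 27.8.
Round up.

n = 28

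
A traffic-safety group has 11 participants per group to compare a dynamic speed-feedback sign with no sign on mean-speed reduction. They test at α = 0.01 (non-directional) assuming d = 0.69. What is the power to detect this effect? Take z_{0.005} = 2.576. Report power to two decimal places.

power ≈ 0.17

For two equal groups, power = Φ(d·√(n/2) − z_{α/2}).
d·√(n/2) = 0.69 × √(11/2) = 0.69 × 2.345 = 1.618.
z_β = 1.618 − 2.576 = -0.958.
Power = Φ(-0.958) = 0.169.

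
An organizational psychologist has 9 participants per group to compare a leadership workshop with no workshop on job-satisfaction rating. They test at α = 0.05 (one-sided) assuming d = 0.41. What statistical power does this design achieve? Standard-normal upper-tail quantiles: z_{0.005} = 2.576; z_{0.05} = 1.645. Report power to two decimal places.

For two equal groups, power = Φ(d·√(n/2) − z_{α}).
d·√(n/2) = 0.41 × √(9/2) = 0.41 × 2.121 = 0.870.
z_β = 0.870 − 1.645 = -0.775.
Power = Φ(-0.775) = 0.219.

power ≈ 0.22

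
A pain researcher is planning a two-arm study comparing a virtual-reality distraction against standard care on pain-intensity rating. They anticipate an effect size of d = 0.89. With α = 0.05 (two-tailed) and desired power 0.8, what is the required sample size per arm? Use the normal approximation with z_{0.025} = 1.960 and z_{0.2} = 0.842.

n = 20 per group

For two independent groups with equal n: n = 2·((z_{α/2} + z_β) / d)².
z_{α/2} + z_β = 1.960 + 0.842 = 2.802.
n = 2 × (2.802 / 0.89)² = 2 × 3.148² = 2 × 9.91 = 19.8.
Round up to the next whole participant.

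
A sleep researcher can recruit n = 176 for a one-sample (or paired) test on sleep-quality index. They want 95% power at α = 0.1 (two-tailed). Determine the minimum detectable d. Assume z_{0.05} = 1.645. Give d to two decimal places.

d_min ≈ 0.25

For a single sample (or paired design) of n = 176: d_min = (z_{α/2} + z_β)/√n.
z-sum = 1.645 + 1.645 = 3.290.
d_min = 3.290 / √176 = 3.290 / 13.266 = 0.248.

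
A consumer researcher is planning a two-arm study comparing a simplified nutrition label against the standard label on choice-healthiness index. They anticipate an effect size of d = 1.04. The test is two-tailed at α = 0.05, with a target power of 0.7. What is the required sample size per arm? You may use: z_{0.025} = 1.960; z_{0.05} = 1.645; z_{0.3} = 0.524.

For two independent groups with equal n: n = 2·((z_{α/2} + z_β) / d)².
z_{α/2} + z_β = 1.960 + 0.524 = 2.484.
n = 2 × (2.484 / 1.04)² = 2 × 2.388² = 2 × 5.70 = 11.4.
Round up to the next whole participant.

n = 12 per group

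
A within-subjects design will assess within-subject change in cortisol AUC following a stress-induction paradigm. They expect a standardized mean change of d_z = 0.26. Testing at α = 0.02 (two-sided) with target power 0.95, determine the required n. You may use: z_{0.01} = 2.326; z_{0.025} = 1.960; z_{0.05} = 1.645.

For a paired (one-sample on differences) test: n = ((z_{α/2} + z_β) / d)².
z_{α/2} + z_β = 2.326 + 1.645 = 3.971.
n = (3.971 / 0.26)² = 15.273² = 233.27.
Round up.

n = 234 pairs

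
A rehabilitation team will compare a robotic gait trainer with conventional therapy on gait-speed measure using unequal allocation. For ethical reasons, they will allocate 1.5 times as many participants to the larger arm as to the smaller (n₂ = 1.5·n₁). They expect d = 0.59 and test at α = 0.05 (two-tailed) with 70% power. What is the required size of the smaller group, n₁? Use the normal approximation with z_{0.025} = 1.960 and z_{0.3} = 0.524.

n₁ = 30

With allocation ratio k = n₂/n₁ = 1.5, Var(x̄₁−x̄₂) = σ²(1/n₁ + 1/(k·n₁)) = σ²·(k+1)/(k·n₁).
So n₁ = (1 + 1/k)·((z_{α/2} + z_β)/d)² = 1.667 × (2.484/0.59)².
n₁ = 1.667 × 17.73 = 29.5.
Round up: n₁ = 30, giving n₂ = 1.5 × 30 = 45.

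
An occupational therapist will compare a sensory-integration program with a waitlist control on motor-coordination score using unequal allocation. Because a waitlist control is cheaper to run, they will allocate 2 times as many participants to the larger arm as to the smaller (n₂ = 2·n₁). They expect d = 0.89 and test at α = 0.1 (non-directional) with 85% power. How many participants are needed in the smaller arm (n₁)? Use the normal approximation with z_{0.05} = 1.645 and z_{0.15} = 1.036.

n₁ = 14

With allocation ratio k = n₂/n₁ = 2, Var(x̄₁−x̄₂) = σ²(1/n₁ + 1/(k·n₁)) = σ²·(k+1)/(k·n₁).
So n₁ = (1 + 1/k)·((z_{α/2} + z_β)/d)² = 1.500 × (2.681/0.89)².
n₁ = 1.500 × 9.07 = 13.6.
Round up: n₁ = 14, giving n₂ = 2 × 14 = 28.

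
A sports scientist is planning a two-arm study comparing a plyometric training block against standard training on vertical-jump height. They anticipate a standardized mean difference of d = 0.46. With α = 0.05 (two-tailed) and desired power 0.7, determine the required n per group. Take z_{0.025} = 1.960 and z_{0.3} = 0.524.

n = 59 per group

For two independent groups with equal n: n = 2·((z_{α/2} + z_β) / d)².
z_{α/2} + z_β = 1.960 + 0.524 = 2.484.
n = 2 × (2.484 / 0.46)² = 2 × 5.400² = 2 × 29.16 = 58.3.
Round up to the next whole participant.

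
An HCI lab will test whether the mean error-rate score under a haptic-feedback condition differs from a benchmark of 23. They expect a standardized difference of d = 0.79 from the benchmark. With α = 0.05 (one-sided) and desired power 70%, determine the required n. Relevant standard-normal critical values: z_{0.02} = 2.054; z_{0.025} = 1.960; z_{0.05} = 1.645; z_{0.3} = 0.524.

n = 8

For a one-sample test: n = ((z_{α} + z_β) / d)².
z_{α} + z_β = 1.645 + 0.524 = 2.169.
n = (2.169 / 0.79)² = 2.746² = 7.54.
Round up.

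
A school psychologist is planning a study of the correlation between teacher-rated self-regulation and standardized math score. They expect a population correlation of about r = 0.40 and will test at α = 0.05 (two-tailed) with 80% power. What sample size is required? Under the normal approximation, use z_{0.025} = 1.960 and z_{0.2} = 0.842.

n = 47

Fisher's z: C = ½·ln((1+r)/(1−r)) = ½·ln(2.3333) = 0.4236.
n = ((z_{α/2} + z_β)/C)² + 3.
(1.960 + 0.842) / 0.4236 = 2.802 / 0.4236 = 6.615.
n = 6.615² + 3 = 43.75 + 3 = 46.8.
Round up.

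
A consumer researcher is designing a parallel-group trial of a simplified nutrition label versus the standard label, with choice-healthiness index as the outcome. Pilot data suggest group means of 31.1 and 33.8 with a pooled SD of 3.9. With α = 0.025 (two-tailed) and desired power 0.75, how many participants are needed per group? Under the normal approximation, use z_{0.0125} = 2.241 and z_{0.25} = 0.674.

n = 36 per group

Cohen's d = |M₁ − M₂| / SD_pooled = |31.1 − 33.8| / 3.9 = 2.7 / 3.9 = 0.692.
For two independent groups with equal n: n = 2·((z_{α/2} + z_β) / d)².
z_{α/2} + z_β = 2.241 + 0.674 = 2.915.
n = 2 × (2.915 / 0.692)² = 2 × 4.212² = 2 × 17.74 = 35.5.
Round up to the next whole participant.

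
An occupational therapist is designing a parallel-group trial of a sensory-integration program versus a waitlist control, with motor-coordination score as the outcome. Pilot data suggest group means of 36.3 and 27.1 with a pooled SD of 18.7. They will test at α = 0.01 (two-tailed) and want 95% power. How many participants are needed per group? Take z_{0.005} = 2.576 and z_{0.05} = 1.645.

Cohen's d = |M₁ − M₂| / SD_pooled = |36.3 − 27.1| / 18.7 = 9.2 / 18.7 = 0.492.
For two independent groups with equal n: n = 2·((z_{α/2} + z_β) / d)².
z_{α/2} + z_β = 2.576 + 1.645 = 4.221.
n = 2 × (4.221 / 0.492)² = 2 × 8.579² = 2 × 73.60 = 147.2.
Round up to the next whole participant.

n = 148 per group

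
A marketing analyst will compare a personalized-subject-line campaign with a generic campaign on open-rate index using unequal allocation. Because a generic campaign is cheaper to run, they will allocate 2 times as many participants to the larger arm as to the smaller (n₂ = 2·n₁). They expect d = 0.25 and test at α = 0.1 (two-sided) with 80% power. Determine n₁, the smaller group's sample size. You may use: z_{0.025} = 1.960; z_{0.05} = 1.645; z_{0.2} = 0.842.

With allocation ratio k = n₂/n₁ = 2, Var(x̄₁−x̄₂) = σ²(1/n₁ + 1/(k·n₁)) = σ²·(k+1)/(k·n₁).
So n₁ = (1 + 1/k)·((z_{α/2} + z_β)/d)² = 1.500 × (2.487/0.25)².
n₁ = 1.500 × 98.96 = 148.4.
Round up: n₁ = 149, giving n₂ = 2 × 149 = 298.

n₁ = 149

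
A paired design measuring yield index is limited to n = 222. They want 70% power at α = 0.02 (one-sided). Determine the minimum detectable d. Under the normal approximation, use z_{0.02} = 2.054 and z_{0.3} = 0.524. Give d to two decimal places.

d_min ≈ 0.17

For a single sample (or paired design) of n = 222: d_min = (z_{α} + z_β)/√n.
z-sum = 2.054 + 0.524 = 2.578.
d_min = 2.578 / √222 = 2.578 / 14.900 = 0.173.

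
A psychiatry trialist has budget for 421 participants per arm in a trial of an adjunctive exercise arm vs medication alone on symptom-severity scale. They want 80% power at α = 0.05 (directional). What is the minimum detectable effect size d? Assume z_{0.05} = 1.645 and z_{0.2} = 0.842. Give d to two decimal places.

For two independent groups of n = 421 each: d_min = (z_{α} + z_β)·√(2/n).
z-sum = 1.645 + 0.842 = 2.487.
d_min = 2.487 × √(2/421) = 2.487 × 0.0689 = 0.171.

d_min ≈ 0.17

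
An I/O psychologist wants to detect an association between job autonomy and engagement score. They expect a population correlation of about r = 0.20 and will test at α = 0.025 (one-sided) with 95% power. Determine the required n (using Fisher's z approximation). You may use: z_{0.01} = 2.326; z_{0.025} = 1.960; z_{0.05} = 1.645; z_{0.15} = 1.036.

n = 320

Fisher's z: C = ½·ln((1+r)/(1−r)) = ½·ln(1.5000) = 0.2027.
n = ((z_{α} + z_β)/C)² + 3.
(1.960 + 1.645) / 0.2027 = 3.605 / 0.2027 = 17.785.
n = 17.785² + 3 = 316.30 + 3 = 319.3.
Round up.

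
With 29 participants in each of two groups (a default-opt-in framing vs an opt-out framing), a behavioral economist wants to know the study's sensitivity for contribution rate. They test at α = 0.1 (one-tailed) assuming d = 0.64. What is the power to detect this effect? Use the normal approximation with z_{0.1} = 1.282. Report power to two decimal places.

power ≈ 0.88

For two equal groups, power = Φ(d·√(n/2) − z_{α}).
d·√(n/2) = 0.64 × √(29/2) = 0.64 × 3.808 = 2.437.
z_β = 2.437 − 1.282 = 1.155.
Power = Φ(1.155) = 0.876.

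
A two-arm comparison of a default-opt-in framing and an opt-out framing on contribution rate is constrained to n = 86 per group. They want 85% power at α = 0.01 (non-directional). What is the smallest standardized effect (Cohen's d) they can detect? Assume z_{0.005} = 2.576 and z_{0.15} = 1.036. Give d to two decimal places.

For two independent groups of n = 86 each: d_min = (z_{α/2} + z_β)·√(2/n).
z-sum = 2.576 + 1.036 = 3.612.
d_min = 3.612 × √(2/86) = 3.612 × 0.1525 = 0.551.

d_min ≈ 0.55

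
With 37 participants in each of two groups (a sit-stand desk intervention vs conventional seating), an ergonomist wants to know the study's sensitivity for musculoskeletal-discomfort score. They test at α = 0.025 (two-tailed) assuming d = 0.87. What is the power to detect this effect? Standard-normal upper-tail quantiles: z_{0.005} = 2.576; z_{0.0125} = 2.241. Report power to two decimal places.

power ≈ 0.93

For two equal groups, power = Φ(d·√(n/2) − z_{α/2}).
d·√(n/2) = 0.87 × √(37/2) = 0.87 × 4.301 = 3.742.
z_β = 3.742 − 2.241 = 1.501.
Power = Φ(1.501) = 0.933.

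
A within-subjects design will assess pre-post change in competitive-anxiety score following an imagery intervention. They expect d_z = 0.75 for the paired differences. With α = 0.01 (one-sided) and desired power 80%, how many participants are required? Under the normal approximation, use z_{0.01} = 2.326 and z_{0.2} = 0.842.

n = 18 pairs

For a paired (one-sample on differences) test: n = ((z_{α} + z_β) / d)².
z_{α} + z_β = 2.326 + 0.842 = 3.168.
n = (3.168 / 0.75)² = 4.224² = 17.84.
Round up.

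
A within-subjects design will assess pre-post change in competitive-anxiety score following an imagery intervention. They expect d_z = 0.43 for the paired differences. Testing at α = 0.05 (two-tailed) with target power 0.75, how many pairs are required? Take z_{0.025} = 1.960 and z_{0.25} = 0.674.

For a paired (one-sample on differences) test: n = ((z_{α/2} + z_β) / d)².
z_{α/2} + z_β = 1.960 + 0.674 = 2.634.
n = (2.634 / 0.43)² = 6.126² = 37.52.
Round up.

n = 38 pairs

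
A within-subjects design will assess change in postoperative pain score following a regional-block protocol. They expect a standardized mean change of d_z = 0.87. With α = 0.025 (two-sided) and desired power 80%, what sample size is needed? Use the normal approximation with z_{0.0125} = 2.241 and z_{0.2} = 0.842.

For a paired (one-sample on differences) test: n = ((z_{α/2} + z_β) / d)².
z_{α/2} + z_β = 2.241 + 0.842 = 3.083.
n = (3.083 / 0.87)² = 3.544² = 12.56.
Round up.

n = 13 pairs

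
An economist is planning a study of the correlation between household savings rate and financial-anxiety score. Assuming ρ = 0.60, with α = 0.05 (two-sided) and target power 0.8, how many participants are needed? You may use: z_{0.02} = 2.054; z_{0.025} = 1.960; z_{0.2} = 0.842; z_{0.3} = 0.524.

n = 20

Fisher's z: C = ½·ln((1+r)/(1−r)) = ½·ln(4.0000) = 0.6931.
n = ((z_{α/2} + z_β)/C)² + 3.
(1.960 + 0.842) / 0.6931 = 2.802 / 0.6931 = 4.043.
n = 4.043² + 3 = 16.34 + 3 = 19.3.
Round up.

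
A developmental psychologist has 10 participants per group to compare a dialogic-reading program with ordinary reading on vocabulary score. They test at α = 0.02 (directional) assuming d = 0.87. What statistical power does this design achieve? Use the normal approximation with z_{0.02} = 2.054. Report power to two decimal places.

power ≈ 0.46

For two equal groups, power = Φ(d·√(n/2) − z_{α}).
d·√(n/2) = 0.87 × √(10/2) = 0.87 × 2.236 = 1.945.
z_β = 1.945 − 2.054 = -0.109.
Power = Φ(-0.109) = 0.457.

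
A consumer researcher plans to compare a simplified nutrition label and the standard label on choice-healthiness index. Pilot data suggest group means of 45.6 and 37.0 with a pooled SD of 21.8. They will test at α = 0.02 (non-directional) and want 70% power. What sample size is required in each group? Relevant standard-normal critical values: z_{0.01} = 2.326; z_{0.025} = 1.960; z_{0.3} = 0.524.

n = 105 per group

Cohen's d = |M₁ − M₂| / SD_pooled = |45.6 − 37.0| / 21.8 = 8.6 / 21.8 = 0.394.
For two independent groups with equal n: n = 2·((z_{α/2} + z_β) / d)².
z_{α/2} + z_β = 2.326 + 0.524 = 2.850.
n = 2 × (2.850 / 0.394)² = 2 × 7.234² = 2 × 52.32 = 104.6.
Round up to the next whole participant.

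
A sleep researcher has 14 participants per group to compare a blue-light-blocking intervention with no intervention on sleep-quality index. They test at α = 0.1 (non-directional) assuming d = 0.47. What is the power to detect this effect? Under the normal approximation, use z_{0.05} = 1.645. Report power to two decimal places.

power ≈ 0.34

For two equal groups, power = Φ(d·√(n/2) − z_{α/2}).
d·√(n/2) = 0.47 × √(14/2) = 0.47 × 2.646 = 1.244.
z_β = 1.244 − 1.645 = -0.401.
Power = Φ(-0.401) = 0.344.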